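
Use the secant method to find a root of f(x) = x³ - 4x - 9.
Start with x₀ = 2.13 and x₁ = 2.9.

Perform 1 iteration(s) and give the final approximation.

f(x) = x³ - 4x - 9
x₀ = 2.13, x₁ = 2.9

Secant formula: x_{n+1} = x_n - f(x_n)(x_n - x_{n-1})/(f(x_n) - f(x_{n-1}))

Iteration 1:
  f(2.130000) = -7.856403
  f(2.900000) = 3.789000
  x_2 = 2.900000 - 3.789000×(2.900000 - 2.130000)/(3.789000 - (-7.856403))
       = 2.649469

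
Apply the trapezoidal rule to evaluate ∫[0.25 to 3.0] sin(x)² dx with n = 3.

f(x) = sin(x)²
a = 0.25, b = 3.0, n = 3
h = (b - a)/n = 0.916667

Trapezoidal rule: (h/2)[f(x₀) + 2f(x₁) + 2f(x₂) + ... + f(xₙ)]

x_0 = 0.2500, f(x_0) = 0.061209, coefficient = 1
x_1 = 1.1667, f(x_1) = 0.845379, coefficient = 2
x_2 = 2.0833, f(x_2) = 0.759518, coefficient = 2
x_3 = 3.0000, f(x_3) = 0.019915, coefficient = 1

I ≈ (0.916667/2) × 3.290917 = 1.508337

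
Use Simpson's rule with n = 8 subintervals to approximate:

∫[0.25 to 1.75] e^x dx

f(x) = e^x
a = 0.25, b = 1.75, n = 8
h = (b - a)/n = 0.187500

Simpson's rule: (h/3)[f(x₀) + 4f(x₁) + 2f(x₂) + ... + f(xₙ)]

x_0 = 0.2500, f(x_0) = 1.284025, coefficient = 1
x_1 = 0.4375, f(x_1) = 1.548830, coefficient = 4
x_2 = 0.6250, f(x_2) = 1.868246, coefficient = 2
x_3 = 0.8125, f(x_3) = 2.253535, coefficient = 4
x_4 = 1.0000, f(x_4) = 2.718282, coefficient = 2
x_5 = 1.1875, f(x_5) = 3.278874, coefficient = 4
x_6 = 1.3750, f(x_6) = 3.955077, coefficient = 2
x_7 = 1.5625, f(x_7) = 4.770733, coefficient = 4
x_8 = 1.7500, f(x_8) = 5.754603, coefficient = 1

I ≈ (0.187500/3) × 71.529725 = 4.470608
Exact value: 4.470577
Error: 0.000031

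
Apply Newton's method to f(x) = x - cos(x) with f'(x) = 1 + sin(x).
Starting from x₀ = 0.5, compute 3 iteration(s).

f(x) = x - cos(x)
f'(x) = 1 + sin(x)
x₀ = 0.5

Newton-Raphson formula: x_{n+1} = x_n - f(x_n)/f'(x_n)

Iteration 1:
  f(0.500000) = -0.377583
  f'(0.500000) = 1.479426
  x_1 = 0.500000 - (-0.377583)/1.479426 = 0.755222
Iteration 2:
  f(0.755222) = 0.027103
  f'(0.755222) = 1.685451
  x_2 = 0.755222 - 0.027103/1.685451 = 0.739142
Iteration 3:
  f(0.739142) = 0.000095
  f'(0.739142) = 1.673654
  x_3 = 0.739142 - 0.000095/1.673654 = 0.739085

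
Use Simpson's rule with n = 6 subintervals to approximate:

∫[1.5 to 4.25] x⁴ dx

f(x) = x⁴
a = 1.5, b = 4.25, n = 6
h = (b - a)/n = 0.458333

Simpson's rule: (h/3)[f(x₀) + 4f(x₁) + 2f(x₂) + ... + f(xₙ)]

x_0 = 1.5000, f(x_0) = 5.062500, coefficient = 1
x_1 = 1.9583, f(x_1) = 14.707758, coefficient = 4
x_2 = 2.4167, f(x_2) = 34.108845, coefficient = 2
x_3 = 2.8750, f(x_3) = 68.320557, coefficient = 4
x_4 = 3.3333, f(x_4) = 123.456790, coefficient = 2
x_5 = 3.7917, f(x_5) = 206.690541, coefficient = 4
x_6 = 4.2500, f(x_6) = 326.253906, coefficient = 1

I ≈ (0.458333/3) × 1805.323098 = 275.813251
Exact value: 275.797070
Error: 0.016181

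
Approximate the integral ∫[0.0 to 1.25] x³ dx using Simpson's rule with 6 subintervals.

f(x) = x³
a = 0.0, b = 1.25, n = 6
h = (b - a)/n = 0.208333

Simpson's rule: (h/3)[f(x₀) + 4f(x₁) + 2f(x₂) + ... + f(xₙ)]

x_0 = 0.0000, f(x_0) = 0.000000, coefficient = 1
x_1 = 0.2083, f(x_1) = 0.009042, coefficient = 4
x_2 = 0.4167, f(x_2) = 0.072338, coefficient = 2
x_3 = 0.6250, f(x_3) = 0.244141, coefficient = 4
x_4 = 0.8333, f(x_4) = 0.578704, coefficient = 2
x_5 = 1.0417, f(x_5) = 1.130281, coefficient = 4
x_6 = 1.2500, f(x_6) = 1.953125, coefficient = 1

I ≈ (0.208333/3) × 8.789062 = 0.610352
Exact value: 0.610352
Error: 0.000000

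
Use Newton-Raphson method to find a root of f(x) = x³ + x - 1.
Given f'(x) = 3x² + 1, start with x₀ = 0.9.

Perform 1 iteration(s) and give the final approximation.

f(x) = x³ + x - 1
f'(x) = 3x² + 1
x₀ = 0.9

Newton-Raphson formula: x_{n+1} = x_n - f(x_n)/f'(x_n)

Iteration 1:
  f(0.900000) = 0.629000
  f'(0.900000) = 3.430000
  x_1 = 0.900000 - 0.629000/3.430000 = 0.716618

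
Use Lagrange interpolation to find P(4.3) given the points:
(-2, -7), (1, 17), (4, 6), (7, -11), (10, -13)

Lagrange interpolation formula:
P(x) = Σ yᵢ × Lᵢ(x)
where Lᵢ(x) = Π_{j≠i} (x - xⱼ)/(xᵢ - xⱼ)

L_0(4.3) = (4.3 - 1)/(-2 - 1) × (4.3 - 4)/(-2 - 4) × (4.3 - 7)/(-2 - 7) × (4.3 - 10)/(-2 - 10) = 0.007837
L_1(4.3) = (4.3 - (-2))/(1 - (-2)) × (4.3 - 4)/(1 - 4) × (4.3 - 7)/(1 - 7) × (4.3 - 10)/(1 - 10) = -0.059850
L_2(4.3) = (4.3 - (-2))/(4 - (-2)) × (4.3 - 1)/(4 - 1) × (4.3 - 7)/(4 - 7) × (4.3 - 10)/(4 - 10) = 0.987525
L_3(4.3) = (4.3 - (-2))/(7 - (-2)) × (4.3 - 1)/(7 - 1) × (4.3 - 4)/(7 - 4) × (4.3 - 10)/(7 - 10) = 0.073150
L_4(4.3) = (4.3 - (-2))/(10 - (-2)) × (4.3 - 1)/(10 - 1) × (4.3 - 4)/(10 - 4) × (4.3 - 7)/(10 - 7) = -0.008662

P(4.3) = (-7)×L_0(4.3) + 17×L_1(4.3) + 6×L_2(4.3) + (-11)×L_3(4.3) + (-13)×L_4(4.3)
P(4.3) = 4.160800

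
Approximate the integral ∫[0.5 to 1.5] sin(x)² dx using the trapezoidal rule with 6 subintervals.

f(x) = sin(x)²
a = 0.5, b = 1.5, n = 6
h = (b - a)/n = 0.166667

Trapezoidal rule: (h/2)[f(x₀) + 2f(x₁) + 2f(x₂) + ... + f(xₙ)]

x_0 = 0.5000, f(x_0) = 0.229849, coefficient = 1
x_1 = 0.6667, f(x_1) = 0.382381, coefficient = 2
x_2 = 0.8333, f(x_2) = 0.547862, coefficient = 2
x_3 = 1.0000, f(x_3) = 0.708073, coefficient = 2
x_4 = 1.1667, f(x_4) = 0.845379, coefficient = 2
x_5 = 1.3333, f(x_5) = 0.944663, coefficient = 2
x_6 = 1.5000, f(x_6) = 0.994996, coefficient = 1

I ≈ (0.166667/2) × 8.081563 = 0.673464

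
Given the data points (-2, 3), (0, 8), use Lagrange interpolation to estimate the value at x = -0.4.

Lagrange interpolation formula:
P(x) = Σ yᵢ × Lᵢ(x)
where Lᵢ(x) = Π_{j≠i} (x - xⱼ)/(xᵢ - xⱼ)

L_0(-0.4) = (-0.4 - 0)/(-2 - 0) = 0.200000
L_1(-0.4) = (-0.4 - (-2))/(0 - (-2)) = 0.800000

P(-0.4) = 3×L_0(-0.4) + 8×L_1(-0.4)
P(-0.4) = 7.000000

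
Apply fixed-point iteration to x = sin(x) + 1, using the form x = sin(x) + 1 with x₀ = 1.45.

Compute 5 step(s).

Equation: x = sin(x) + 1
Fixed-point form: x = sin(x) + 1
x₀ = 1.45

x_1 = g(1.450000) = 1.992713
x_2 = g(1.992713) = 1.912306
x_3 = g(1.912306) = 1.942250
x_4 = g(1.942250) = 1.931801
x_5 = g(1.931801) = 1.935543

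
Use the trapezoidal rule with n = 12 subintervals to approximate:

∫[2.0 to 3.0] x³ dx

f(x) = x³
a = 2.0, b = 3.0, n = 12
h = (b - a)/n = 0.083333

Trapezoidal rule: (h/2)[f(x₀) + 2f(x₁) + 2f(x₂) + ... + f(xₙ)]

x_0 = 2.0000, f(x_0) = 8.000000, coefficient = 1
x_1 = 2.0833, f(x_1) = 9.042245, coefficient = 2
x_2 = 2.1667, f(x_2) = 10.171296, coefficient = 2
x_3 = 2.2500, f(x_3) = 11.390625, coefficient = 2
x_4 = 2.3333, f(x_4) = 12.703704, coefficient = 2
x_5 = 2.4167, f(x_5) = 14.114005, coefficient = 2
x_6 = 2.5000, f(x_6) = 15.625000, coefficient = 2
x_7 = 2.5833, f(x_7) = 17.240162, coefficient = 2
x_8 = 2.6667, f(x_8) = 18.962963, coefficient = 2
x_9 = 2.7500, f(x_9) = 20.796875, coefficient = 2
x_10 = 2.8333, f(x_10) = 22.745370, coefficient = 2
x_11 = 2.9167, f(x_11) = 24.811921, coefficient = 2
x_12 = 3.0000, f(x_12) = 27.000000, coefficient = 1

I ≈ (0.083333/2) × 390.208333 = 16.258681
Exact value: 16.250000
Error: 0.008681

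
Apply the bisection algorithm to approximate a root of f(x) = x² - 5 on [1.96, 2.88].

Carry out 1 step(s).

f(x) = x² - 5
Initial interval: [1.96, 2.88]

Iteration 1:
  c_1 = (1.960000 + 2.880000)/2 = 2.420000
  f(c_1) = f(2.420000) = 0.856400
  f(a) × f(c) < 0, new interval: [1.960000, 2.420000]

After 1 iteration(s), the approximation is c_1 = 2.420000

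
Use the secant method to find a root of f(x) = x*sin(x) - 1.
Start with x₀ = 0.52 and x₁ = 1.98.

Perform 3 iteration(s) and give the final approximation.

f(x) = x*sin(x) - 1
x₀ = 0.52, x₁ = 1.98

Secant formula: x_{n+1} = x_n - f(x_n)(x_n - x_{n-1})/(f(x_n) - f(x_{n-1}))

Iteration 1:
  f(0.520000) = -0.741622
  f(1.980000) = 0.816527
  x_2 = 1.980000 - 0.816527×(1.980000 - 0.520000)/(0.816527 - (-0.741622))
       = 1.214907
Iteration 2:
  f(1.980000) = 0.816527
  f(1.214907) = 0.138777
  x_3 = 1.214907 - 0.138777×(1.214907 - 1.980000)/(0.138777 - 0.816527)
       = 1.058245
Iteration 3:
  f(1.214907) = 0.138777
  f(1.058245) = -0.077743
  x_4 = 1.058245 - (-0.077743)×(1.058245 - 1.214907)/(-0.077743 - 0.138777)
       = 1.114496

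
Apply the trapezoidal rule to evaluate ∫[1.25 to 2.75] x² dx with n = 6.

f(x) = x²
a = 1.25, b = 2.75, n = 6
h = (b - a)/n = 0.250000

Trapezoidal rule: (h/2)[f(x₀) + 2f(x₁) + 2f(x₂) + ... + f(xₙ)]

x_0 = 1.2500, f(x_0) = 1.562500, coefficient = 1
x_1 = 1.5000, f(x_1) = 2.250000, coefficient = 2
x_2 = 1.7500, f(x_2) = 3.062500, coefficient = 2
x_3 = 2.0000, f(x_3) = 4.000000, coefficient = 2
x_4 = 2.2500, f(x_4) = 5.062500, coefficient = 2
x_5 = 2.5000, f(x_5) = 6.250000, coefficient = 2
x_6 = 2.7500, f(x_6) = 7.562500, coefficient = 1

I ≈ (0.250000/2) × 50.375000 = 6.296875
Exact value: 6.281250
Error: 0.015625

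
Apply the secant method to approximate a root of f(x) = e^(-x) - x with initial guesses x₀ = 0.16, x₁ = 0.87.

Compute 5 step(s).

f(x) = e^(-x) - x
x₀ = 0.16, x₁ = 0.87

Secant formula: x_{n+1} = x_n - f(x_n)(x_n - x_{n-1})/(f(x_n) - f(x_{n-1}))

Iteration 1:
  f(0.160000) = 0.692144
  f(0.870000) = -0.451048
  x_2 = 0.870000 - (-0.451048)×(0.870000 - 0.160000)/(-0.451048 - 0.692144)
       = 0.589868
Iteration 2:
  f(0.870000) = -0.451048
  f(0.589868) = -0.035468
  x_3 = 0.589868 - (-0.035468)×(0.589868 - 0.870000)/(-0.035468 - (-0.451048))
       = 0.565960
Iteration 3:
  f(0.589868) = -0.035468
  f(0.565960) = 0.001854
  x_4 = 0.565960 - 0.001854×(0.565960 - 0.589868)/(0.001854 - (-0.035468))
       = 0.567148
Iteration 4:
  f(0.565960) = 0.001854
  f(0.567148) = -0.000008
  x_5 = 0.567148 - (-0.000008)×(0.567148 - 0.565960)/(-0.000008 - 0.001854)
       = 0.567143
Iteration 5:
  f(0.567148) = -0.000008
  f(0.567143) = 0.000000
  x_6 = 0.567143 - 0.000000×(0.567143 - 0.567148)/(0.000000 - (-0.000008))
       = 0.567143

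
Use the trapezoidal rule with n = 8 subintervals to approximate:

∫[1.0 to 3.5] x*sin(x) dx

f(x) = x*sin(x)
a = 1.0, b = 3.5, n = 8
h = (b - a)/n = 0.312500

Trapezoidal rule: (h/2)[f(x₀) + 2f(x₁) + 2f(x₂) + ... + f(xₙ)]

x_0 = 1.0000, f(x_0) = 0.841471, coefficient = 1
x_1 = 1.3125, f(x_1) = 1.268960, coefficient = 2
x_2 = 1.6250, f(x_2) = 1.622613, coefficient = 2
x_3 = 1.9375, f(x_3) = 1.808684, coefficient = 2
x_4 = 2.2500, f(x_4) = 1.750665, coefficient = 2
x_5 = 2.5625, f(x_5) = 1.402366, coefficient = 2
x_6 = 2.8750, f(x_6) = 0.757407, coefficient = 2
x_7 = 3.1875, f(x_7) = -0.146278, coefficient = 2
x_8 = 3.5000, f(x_8) = -1.227741, coefficient = 1

I ≈ (0.312500/2) × 16.542563 = 2.584776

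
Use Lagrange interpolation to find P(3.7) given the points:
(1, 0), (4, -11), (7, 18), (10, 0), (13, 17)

Lagrange interpolation formula:
P(x) = Σ yᵢ × Lᵢ(x)
where Lᵢ(x) = Π_{j≠i} (x - xⱼ)/(xᵢ - xⱼ)

L_0(3.7) = (3.7 - 4)/(1 - 4) × (3.7 - 7)/(1 - 7) × (3.7 - 10)/(1 - 10) × (3.7 - 13)/(1 - 13) = 0.029837
L_1(3.7) = (3.7 - 1)/(4 - 1) × (3.7 - 7)/(4 - 7) × (3.7 - 10)/(4 - 10) × (3.7 - 13)/(4 - 13) = 1.074150
L_2(3.7) = (3.7 - 1)/(7 - 1) × (3.7 - 4)/(7 - 4) × (3.7 - 10)/(7 - 10) × (3.7 - 13)/(7 - 13) = -0.146475
L_3(3.7) = (3.7 - 1)/(10 - 1) × (3.7 - 4)/(10 - 4) × (3.7 - 7)/(10 - 7) × (3.7 - 13)/(10 - 13) = 0.051150
L_4(3.7) = (3.7 - 1)/(13 - 1) × (3.7 - 4)/(13 - 4) × (3.7 - 7)/(13 - 7) × (3.7 - 10)/(13 - 10) = -0.008662

P(3.7) = 0×L_0(3.7) + (-11)×L_1(3.7) + 18×L_2(3.7) + 0×L_3(3.7) + 17×L_4(3.7)
P(3.7) = -14.599462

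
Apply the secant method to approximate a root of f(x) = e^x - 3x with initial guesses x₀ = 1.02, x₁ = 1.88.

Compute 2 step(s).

f(x) = e^x - 3x
x₀ = 1.02, x₁ = 1.88

Secant formula: x_{n+1} = x_n - f(x_n)(x_n - x_{n-1})/(f(x_n) - f(x_{n-1}))

Iteration 1:
  f(1.020000) = -0.286805
  f(1.880000) = 0.913505
  x_2 = 1.880000 - 0.913505×(1.880000 - 1.020000)/(0.913505 - (-0.286805))
       = 1.225491
Iteration 2:
  f(1.880000) = 0.913505
  f(1.225491) = -0.270635
  x_3 = 1.225491 - (-0.270635)×(1.225491 - 1.880000)/(-0.270635 - 0.913505)
       = 1.375079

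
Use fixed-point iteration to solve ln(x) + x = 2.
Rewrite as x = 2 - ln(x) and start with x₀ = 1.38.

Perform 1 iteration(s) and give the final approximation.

Equation: ln(x) + x = 2
Fixed-point form: x = 2 - ln(x)
x₀ = 1.38

x_1 = g(1.380000) = 1.677917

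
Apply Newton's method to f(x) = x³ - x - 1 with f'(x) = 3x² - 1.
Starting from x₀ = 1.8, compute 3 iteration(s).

f(x) = x³ - x - 1
f'(x) = 3x² - 1
x₀ = 1.8

Newton-Raphson formula: x_{n+1} = x_n - f(x_n)/f'(x_n)

Iteration 1:
  f(1.800000) = 3.032000
  f'(1.800000) = 8.720000
  x_1 = 1.800000 - 3.032000/8.720000 = 1.452294
Iteration 2:
  f(1.452294) = 0.610821
  f'(1.452294) = 5.327470
  x_2 = 1.452294 - 0.610821/5.327470 = 1.337639
Iteration 3:
  f(1.337639) = 0.055767
  f'(1.337639) = 4.367831
  x_3 = 1.337639 - 0.055767/4.367831 = 1.324871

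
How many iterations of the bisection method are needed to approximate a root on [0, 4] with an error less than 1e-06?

We need (b-a)/2^n ≤ 1e-06
(4 - 0)/2^n ≤ 1e-06
4/2^n ≤ 1e-06
2^n ≥ 4000000
n ≥ log₂(4000000) = 21.93
n ≥ 22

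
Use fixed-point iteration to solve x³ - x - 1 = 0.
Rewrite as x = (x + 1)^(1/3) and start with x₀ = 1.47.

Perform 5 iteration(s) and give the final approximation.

Equation: x³ - x - 1 = 0
Fixed-point form: x = (x + 1)^(1/3)
x₀ = 1.47

x_1 = g(1.470000) = 1.351758
x_2 = g(1.351758) = 1.329834
x_3 = g(1.329834) = 1.325689
x_4 = g(1.325689) = 1.324902
x_5 = g(1.324902) = 1.324753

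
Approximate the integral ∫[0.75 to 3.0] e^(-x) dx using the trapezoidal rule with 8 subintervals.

f(x) = e^(-x)
a = 0.75, b = 3.0, n = 8
h = (b - a)/n = 0.281250

Trapezoidal rule: (h/2)[f(x₀) + 2f(x₁) + 2f(x₂) + ... + f(xₙ)]

x_0 = 0.7500, f(x_0) = 0.472367, coefficient = 1
x_1 = 1.0312, f(x_1) = 0.356561, coefficient = 2
x_2 = 1.3125, f(x_2) = 0.269146, coefficient = 2
x_3 = 1.5938, f(x_3) = 0.203162, coefficient = 2
x_4 = 1.8750, f(x_4) = 0.153355, coefficient = 2
x_5 = 2.1562, f(x_5) = 0.115758, coefficient = 2
x_6 = 2.4375, f(x_6) = 0.087379, coefficient = 2
x_7 = 2.7188, f(x_7) = 0.065957, coefficient = 2
x_8 = 3.0000, f(x_8) = 0.049787, coefficient = 1

I ≈ (0.281250/2) × 3.024792 = 0.425361
Exact value: 0.422579
Error: 0.002782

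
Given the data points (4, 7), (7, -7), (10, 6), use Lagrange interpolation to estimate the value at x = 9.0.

Lagrange interpolation formula:
P(x) = Σ yᵢ × Lᵢ(x)
where Lᵢ(x) = Π_{j≠i} (x - xⱼ)/(xᵢ - xⱼ)

L_0(9.0) = (9.0 - 7)/(4 - 7) × (9.0 - 10)/(4 - 10) = -0.111111
L_1(9.0) = (9.0 - 4)/(7 - 4) × (9.0 - 10)/(7 - 10) = 0.555556
L_2(9.0) = (9.0 - 4)/(10 - 4) × (9.0 - 7)/(10 - 7) = 0.555556

P(9.0) = 7×L_0(9.0) + (-7)×L_1(9.0) + 6×L_2(9.0)
P(9.0) = -1.333333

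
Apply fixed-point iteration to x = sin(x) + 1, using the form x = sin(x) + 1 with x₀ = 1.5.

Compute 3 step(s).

Equation: x = sin(x) + 1
Fixed-point form: x = sin(x) + 1
x₀ = 1.5

x_1 = g(1.500000) = 1.997495
x_2 = g(1.997495) = 1.910337
x_3 = g(1.910337) = 1.942908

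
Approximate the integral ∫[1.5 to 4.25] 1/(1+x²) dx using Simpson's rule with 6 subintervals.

f(x) = 1/(1+x²)
a = 1.5, b = 4.25, n = 6
h = (b - a)/n = 0.458333

Simpson's rule: (h/3)[f(x₀) + 4f(x₁) + 2f(x₂) + ... + f(xₙ)]

x_0 = 1.5000, f(x_0) = 0.307692, coefficient = 1
x_1 = 1.9583, f(x_1) = 0.206822, coefficient = 4
x_2 = 2.4167, f(x_2) = 0.146193, coefficient = 2
x_3 = 2.8750, f(x_3) = 0.107926, coefficient = 4
x_4 = 3.3333, f(x_4) = 0.082569, coefficient = 2
x_5 = 3.7917, f(x_5) = 0.065033, coefficient = 4
x_6 = 4.2500, f(x_6) = 0.052459, coefficient = 1

I ≈ (0.458333/3) × 2.336800 = 0.357011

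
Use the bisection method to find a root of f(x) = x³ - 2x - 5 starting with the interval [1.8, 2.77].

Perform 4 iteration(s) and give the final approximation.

f(x) = x³ - 2x - 5
Initial interval: [1.8, 2.77]

Iteration 1:
  c_1 = (1.800000 + 2.770000)/2 = 2.285000
  f(c_1) = f(2.285000) = 2.360499
  f(a) × f(c) < 0, new interval: [1.800000, 2.285000]
Iteration 2:
  c_2 = (1.800000 + 2.285000)/2 = 2.042500
  f(c_2) = f(2.042500) = -0.564086
  f(a) × f(c) ≥ 0, new interval: [2.042500, 2.285000]
Iteration 3:
  c_3 = (2.042500 + 2.285000)/2 = 2.163750
  f(c_3) = f(2.163750) = 0.802775
  f(a) × f(c) < 0, new interval: [2.042500, 2.163750]
Iteration 4:
  c_4 = (2.042500 + 2.163750)/2 = 2.103125
  f(c_4) = f(2.103125) = 0.096155
  f(a) × f(c) < 0, new interval: [2.042500, 2.103125]

After 4 iteration(s), the approximation is c_4 = 2.103125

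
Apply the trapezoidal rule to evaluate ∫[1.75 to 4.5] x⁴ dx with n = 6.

f(x) = x⁴
a = 1.75, b = 4.5, n = 6
h = (b - a)/n = 0.458333

Trapezoidal rule: (h/2)[f(x₀) + 2f(x₁) + 2f(x₂) + ... + f(xₙ)]

x_0 = 1.7500, f(x_0) = 9.378906, coefficient = 1
x_1 = 2.2083, f(x_1) = 23.782555, coefficient = 2
x_2 = 2.6667, f(x_2) = 50.567901, coefficient = 2
x_3 = 3.1250, f(x_3) = 95.367432, coefficient = 2
x_4 = 3.5833, f(x_4) = 164.872733, coefficient = 2
x_5 = 4.0417, f(x_5) = 266.834494, coefficient = 2
x_6 = 4.5000, f(x_6) = 410.062500, coefficient = 1

I ≈ (0.458333/2) × 1622.291637 = 371.775167
Exact value: 365.773633
Error: 6.001534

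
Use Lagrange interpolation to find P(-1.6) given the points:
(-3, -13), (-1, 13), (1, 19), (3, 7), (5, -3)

Lagrange interpolation formula:
P(x) = Σ yᵢ × Lᵢ(x)
where Lᵢ(x) = Π_{j≠i} (x - xⱼ)/(xᵢ - xⱼ)

L_0(-1.6) = (-1.6 - (-1))/(-3 - (-1)) × (-1.6 - 1)/(-3 - 1) × (-1.6 - 3)/(-3 - 3) × (-1.6 - 5)/(-3 - 5) = 0.123338
L_1(-1.6) = (-1.6 - (-3))/(-1 - (-3)) × (-1.6 - 1)/(-1 - 1) × (-1.6 - 3)/(-1 - 3) × (-1.6 - 5)/(-1 - 5) = 1.151150
L_2(-1.6) = (-1.6 - (-3))/(1 - (-3)) × (-1.6 - (-1))/(1 - (-1)) × (-1.6 - 3)/(1 - 3) × (-1.6 - 5)/(1 - 5) = -0.398475
L_3(-1.6) = (-1.6 - (-3))/(3 - (-3)) × (-1.6 - (-1))/(3 - (-1)) × (-1.6 - 1)/(3 - 1) × (-1.6 - 5)/(3 - 5) = 0.150150
L_4(-1.6) = (-1.6 - (-3))/(5 - (-3)) × (-1.6 - (-1))/(5 - (-1)) × (-1.6 - 1)/(5 - 1) × (-1.6 - 3)/(5 - 3) = -0.026163

P(-1.6) = (-13)×L_0(-1.6) + 13×L_1(-1.6) + 19×L_2(-1.6) + 7×L_3(-1.6) + (-3)×L_4(-1.6)
P(-1.6) = 6.920075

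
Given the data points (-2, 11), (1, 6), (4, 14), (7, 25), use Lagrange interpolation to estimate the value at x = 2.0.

Lagrange interpolation formula:
P(x) = Σ yᵢ × Lᵢ(x)
where Lᵢ(x) = Π_{j≠i} (x - xⱼ)/(xᵢ - xⱼ)

L_0(2.0) = (2.0 - 1)/(-2 - 1) × (2.0 - 4)/(-2 - 4) × (2.0 - 7)/(-2 - 7) = -0.061728
L_1(2.0) = (2.0 - (-2))/(1 - (-2)) × (2.0 - 4)/(1 - 4) × (2.0 - 7)/(1 - 7) = 0.740741
L_2(2.0) = (2.0 - (-2))/(4 - (-2)) × (2.0 - 1)/(4 - 1) × (2.0 - 7)/(4 - 7) = 0.370370
L_3(2.0) = (2.0 - (-2))/(7 - (-2)) × (2.0 - 1)/(7 - 1) × (2.0 - 4)/(7 - 4) = -0.049383

P(2.0) = 11×L_0(2.0) + 6×L_1(2.0) + 14×L_2(2.0) + 25×L_3(2.0)
P(2.0) = 7.716049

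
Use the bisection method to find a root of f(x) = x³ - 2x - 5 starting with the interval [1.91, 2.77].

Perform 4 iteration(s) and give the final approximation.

f(x) = x³ - 2x - 5
Initial interval: [1.91, 2.77]

Iteration 1:
  c_1 = (1.910000 + 2.770000)/2 = 2.340000
  f(c_1) = f(2.340000) = 3.132904
  f(a) × f(c) < 0, new interval: [1.910000, 2.340000]
Iteration 2:
  c_2 = (1.910000 + 2.340000)/2 = 2.125000
  f(c_2) = f(2.125000) = 0.345703
  f(a) × f(c) < 0, new interval: [1.910000, 2.125000]
Iteration 3:
  c_3 = (1.910000 + 2.125000)/2 = 2.017500
  f(c_3) = f(2.017500) = -0.823157
  f(a) × f(c) ≥ 0, new interval: [2.017500, 2.125000]
Iteration 4:
  c_4 = (2.017500 + 2.125000)/2 = 2.071250
  f(c_4) = f(2.071250) = -0.256679
  f(a) × f(c) ≥ 0, new interval: [2.071250, 2.125000]

After 4 iteration(s), the approximation is c_4 = 2.071250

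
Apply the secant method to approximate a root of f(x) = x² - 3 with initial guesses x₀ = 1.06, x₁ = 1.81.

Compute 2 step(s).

f(x) = x² - 3
x₀ = 1.06, x₁ = 1.81

Secant formula: x_{n+1} = x_n - f(x_n)(x_n - x_{n-1})/(f(x_n) - f(x_{n-1}))

Iteration 1:
  f(1.060000) = -1.876400
  f(1.810000) = 0.276100
  x_2 = 1.810000 - 0.276100×(1.810000 - 1.060000)/(0.276100 - (-1.876400))
       = 1.713798
Iteration 2:
  f(1.810000) = 0.276100
  f(1.713798) = -0.062897
  x_3 = 1.713798 - (-0.062897)×(1.713798 - 1.810000)/(-0.062897 - 0.276100)
       = 1.731647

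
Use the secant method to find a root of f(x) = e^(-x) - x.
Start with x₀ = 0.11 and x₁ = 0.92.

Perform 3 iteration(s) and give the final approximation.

f(x) = e^(-x) - x
x₀ = 0.11, x₁ = 0.92

Secant formula: x_{n+1} = x_n - f(x_n)(x_n - x_{n-1})/(f(x_n) - f(x_{n-1}))

Iteration 1:
  f(0.110000) = 0.785834
  f(0.920000) = -0.521481
  x_2 = 0.920000 - (-0.521481)×(0.920000 - 0.110000)/(-0.521481 - 0.785834)
       = 0.596895
Iteration 2:
  f(0.920000) = -0.521481
  f(0.596895) = -0.046377
  x_3 = 0.596895 - (-0.046377)×(0.596895 - 0.920000)/(-0.046377 - (-0.521481))
       = 0.565356
Iteration 3:
  f(0.596895) = -0.046377
  f(0.565356) = 0.002803
  x_4 = 0.565356 - 0.002803×(0.565356 - 0.596895)/(0.002803 - (-0.046377))
       = 0.567153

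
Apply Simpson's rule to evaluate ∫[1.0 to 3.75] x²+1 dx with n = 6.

f(x) = x²+1
a = 1.0, b = 3.75, n = 6
h = (b - a)/n = 0.458333

Simpson's rule: (h/3)[f(x₀) + 4f(x₁) + 2f(x₂) + ... + f(xₙ)]

x_0 = 1.0000, f(x_0) = 2.000000, coefficient = 1
x_1 = 1.4583, f(x_1) = 3.126736, coefficient = 4
x_2 = 1.9167, f(x_2) = 4.673611, coefficient = 2
x_3 = 2.3750, f(x_3) = 6.640625, coefficient = 4
x_4 = 2.8333, f(x_4) = 9.027778, coefficient = 2
x_5 = 3.2917, f(x_5) = 11.835069, coefficient = 4
x_6 = 3.7500, f(x_6) = 15.062500, coefficient = 1

I ≈ (0.458333/3) × 130.875000 = 19.994792
Exact value: 19.994792
Error: 0.000000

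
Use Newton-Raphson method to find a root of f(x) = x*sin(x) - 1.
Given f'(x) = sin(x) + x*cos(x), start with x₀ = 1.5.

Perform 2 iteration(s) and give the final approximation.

f(x) = x*sin(x) - 1
f'(x) = sin(x) + x*cos(x)
x₀ = 1.5

Newton-Raphson formula: x_{n+1} = x_n - f(x_n)/f'(x_n)

Iteration 1:
  f(1.500000) = 0.496242
  f'(1.500000) = 1.103601
  x_1 = 1.500000 - 0.496242/1.103601 = 1.050342
Iteration 2:
  f(1.050342) = -0.088730
  f'(1.050342) = 1.389902
  x_2 = 1.050342 - (-0.088730)/1.389902 = 1.114181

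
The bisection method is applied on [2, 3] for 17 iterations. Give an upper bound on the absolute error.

Bisection error bound: |error| ≤ (b-a)/2^n
|error| ≤ (3 - 2)/2^17 = 1/2^17
|error| ≤ 0.0000076294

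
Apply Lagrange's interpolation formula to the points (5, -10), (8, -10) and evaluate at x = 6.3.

Lagrange interpolation formula:
P(x) = Σ yᵢ × Lᵢ(x)
where Lᵢ(x) = Π_{j≠i} (x - xⱼ)/(xᵢ - xⱼ)

L_0(6.3) = (6.3 - 8)/(5 - 8) = 0.566667
L_1(6.3) = (6.3 - 5)/(8 - 5) = 0.433333

P(6.3) = (-10)×L_0(6.3) + (-10)×L_1(6.3)
P(6.3) = -10.000000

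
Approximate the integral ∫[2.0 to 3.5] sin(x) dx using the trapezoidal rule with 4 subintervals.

f(x) = sin(x)
a = 2.0, b = 3.5, n = 4
h = (b - a)/n = 0.375000

Trapezoidal rule: (h/2)[f(x₀) + 2f(x₁) + 2f(x₂) + ... + f(xₙ)]

x_0 = 2.0000, f(x_0) = 0.909297, coefficient = 1
x_1 = 2.3750, f(x_1) = 0.693685, coefficient = 2
x_2 = 2.7500, f(x_2) = 0.381661, coefficient = 2
x_3 = 3.1250, f(x_3) = 0.016592, coefficient = 2
x_4 = 3.5000, f(x_4) = -0.350783, coefficient = 1

I ≈ (0.375000/2) × 2.742390 = 0.514198
Exact value: 0.520310
Error: 0.006112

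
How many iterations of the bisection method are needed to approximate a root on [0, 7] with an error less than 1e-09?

We need (b-a)/2^n ≤ 1e-09
(7 - 0)/2^n ≤ 1e-09
7/2^n ≤ 1e-09
2^n ≥ 7000000000
n ≥ log₂(7000000000) = 32.70
n ≥ 33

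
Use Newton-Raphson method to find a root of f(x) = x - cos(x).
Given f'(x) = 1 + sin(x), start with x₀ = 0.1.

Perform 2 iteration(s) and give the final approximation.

f(x) = x - cos(x)
f'(x) = 1 + sin(x)
x₀ = 0.1

Newton-Raphson formula: x_{n+1} = x_n - f(x_n)/f'(x_n)

Iteration 1:
  f(0.100000) = -0.895004
  f'(0.100000) = 1.099833
  x_1 = 0.100000 - (-0.895004)/1.099833 = 0.913763
Iteration 2:
  f(0.913763) = 0.302993
  f'(0.913763) = 1.791808
  x_2 = 0.913763 - 0.302993/1.791808 = 0.744664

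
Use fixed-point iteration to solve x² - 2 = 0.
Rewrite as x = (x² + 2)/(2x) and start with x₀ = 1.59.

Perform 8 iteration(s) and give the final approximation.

Equation: x² - 2 = 0
Fixed-point form: x = (x² + 2)/(2x)
x₀ = 1.59

x_1 = g(1.590000) = 1.423931
x_2 = g(1.423931) = 1.414247
x_3 = g(1.414247) = 1.414214
x_4 = g(1.414214) = 1.414214
x_5 = g(1.414214) = 1.414214
x_6 = g(1.414214) = 1.414214
x_7 = g(1.414214) = 1.414214
x_8 = g(1.414214) = 1.414214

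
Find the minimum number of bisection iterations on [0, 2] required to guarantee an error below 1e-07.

We need (b-a)/2^n ≤ 1e-07
(2 - 0)/2^n ≤ 1e-07
2/2^n ≤ 1e-07
2^n ≥ 20000000
n ≥ log₂(20000000) = 24.25
n ≥ 25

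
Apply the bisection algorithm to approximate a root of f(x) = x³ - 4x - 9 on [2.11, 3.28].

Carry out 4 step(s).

f(x) = x³ - 4x - 9
Initial interval: [2.11, 3.28]

Iteration 1:
  c_1 = (2.110000 + 3.280000)/2 = 2.695000
  f(c_1) = f(2.695000) = -0.206148
  f(a) × f(c) ≥ 0, new interval: [2.695000, 3.280000]
Iteration 2:
  c_2 = (2.695000 + 3.280000)/2 = 2.987500
  f(c_2) = f(2.987500) = 5.713904
  f(a) × f(c) < 0, new interval: [2.695000, 2.987500]
Iteration 3:
  c_3 = (2.695000 + 2.987500)/2 = 2.841250
  f(c_3) = f(2.841250) = 2.571563
  f(a) × f(c) < 0, new interval: [2.695000, 2.841250]
Iteration 4:
  c_4 = (2.695000 + 2.841250)/2 = 2.768125
  f(c_4) = f(2.768125) = 1.138302
  f(a) × f(c) < 0, new interval: [2.695000, 2.768125]

After 4 iteration(s), the approximation is c_4 = 2.768125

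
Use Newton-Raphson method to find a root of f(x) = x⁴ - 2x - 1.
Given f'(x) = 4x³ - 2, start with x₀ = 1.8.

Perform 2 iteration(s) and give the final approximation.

f(x) = x⁴ - 2x - 1
f'(x) = 4x³ - 2
x₀ = 1.8

Newton-Raphson formula: x_{n+1} = x_n - f(x_n)/f'(x_n)

Iteration 1:
  f(1.800000) = 5.897600
  f'(1.800000) = 21.328000
  x_1 = 1.800000 - 5.897600/21.328000 = 1.523481
Iteration 2:
  f(1.523481) = 1.340051
  f'(1.523481) = 12.143960
  x_2 = 1.523481 - 1.340051/12.143960 = 1.413134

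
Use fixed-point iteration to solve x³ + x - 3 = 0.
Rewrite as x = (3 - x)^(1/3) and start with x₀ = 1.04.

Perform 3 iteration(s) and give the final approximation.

Equation: x³ + x - 3 = 0
Fixed-point form: x = (3 - x)^(1/3)
x₀ = 1.04

x_1 = g(1.040000) = 1.251465
x_2 = g(1.251465) = 1.204735
x_3 = g(1.204735) = 1.215373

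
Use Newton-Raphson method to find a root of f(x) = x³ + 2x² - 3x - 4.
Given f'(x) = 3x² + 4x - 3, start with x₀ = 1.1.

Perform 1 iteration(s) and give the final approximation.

f(x) = x³ + 2x² - 3x - 4
f'(x) = 3x² + 4x - 3
x₀ = 1.1

Newton-Raphson formula: x_{n+1} = x_n - f(x_n)/f'(x_n)

Iteration 1:
  f(1.100000) = -3.549000
  f'(1.100000) = 5.030000
  x_1 = 1.100000 - (-3.549000)/5.030000 = 1.805567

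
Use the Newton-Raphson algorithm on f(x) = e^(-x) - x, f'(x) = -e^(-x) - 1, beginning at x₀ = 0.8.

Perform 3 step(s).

f(x) = e^(-x) - x
f'(x) = -e^(-x) - 1
x₀ = 0.8

Newton-Raphson formula: x_{n+1} = x_n - f(x_n)/f'(x_n)

Iteration 1:
  f(0.800000) = -0.350671
  f'(0.800000) = -1.449329
  x_1 = 0.800000 - (-0.350671)/(-1.449329) = 0.558046
Iteration 2:
  f(0.558046) = 0.014280
  f'(0.558046) = -1.572326
  x_2 = 0.558046 - 0.014280/(-1.572326) = 0.567128
Iteration 3:
  f(0.567128) = 0.000024
  f'(0.567128) = -1.567152
  x_3 = 0.567128 - 0.000024/(-1.567152) = 0.567143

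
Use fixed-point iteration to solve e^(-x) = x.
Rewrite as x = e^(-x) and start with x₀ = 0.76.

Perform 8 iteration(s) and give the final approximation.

Equation: e^(-x) = x
Fixed-point form: x = e^(-x)
x₀ = 0.76

x_1 = g(0.760000) = 0.467666
x_2 = g(0.467666) = 0.626462
x_3 = g(0.626462) = 0.534479
x_4 = g(0.534479) = 0.585974
x_5 = g(0.585974) = 0.556563
x_6 = g(0.556563) = 0.573176
x_7 = g(0.573176) = 0.563732
x_8 = g(0.563732) = 0.569081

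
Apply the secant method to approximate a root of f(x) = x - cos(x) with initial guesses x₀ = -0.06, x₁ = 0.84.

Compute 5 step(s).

f(x) = x - cos(x)
x₀ = -0.06, x₁ = 0.84

Secant formula: x_{n+1} = x_n - f(x_n)(x_n - x_{n-1})/(f(x_n) - f(x_{n-1}))

Iteration 1:
  f(-0.060000) = -1.058201
  f(0.840000) = 0.172537
  x_2 = 0.840000 - 0.172537×(0.840000 - (-0.060000))/(0.172537 - (-1.058201))
       = 0.713829
Iteration 2:
  f(0.840000) = 0.172537
  f(0.713829) = -0.042032
  x_3 = 0.713829 - (-0.042032)×(0.713829 - 0.840000)/(-0.042032 - 0.172537)
       = 0.738544
Iteration 3:
  f(0.713829) = -0.042032
  f(0.738544) = -0.000905
  x_4 = 0.738544 - (-0.000905)×(0.738544 - 0.713829)/(-0.000905 - (-0.042032))
       = 0.739088
Iteration 4:
  f(0.738544) = -0.000905
  f(0.739088) = 0.000005
  x_5 = 0.739088 - 0.000005×(0.739088 - 0.738544)/(0.000005 - (-0.000905))
       = 0.739085
Iteration 5:
  f(0.739088) = 0.000005
  f(0.739085) = 0.000000
  x_6 = 0.739085 - 0.000000×(0.739085 - 0.739088)/(0.000000 - 0.000005)
       = 0.739085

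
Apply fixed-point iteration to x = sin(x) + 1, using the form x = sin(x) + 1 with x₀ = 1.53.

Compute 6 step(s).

Equation: x = sin(x) + 1
Fixed-point form: x = sin(x) + 1
x₀ = 1.53

x_1 = g(1.530000) = 1.999168
x_2 = g(1.999168) = 1.909643
x_3 = g(1.909643) = 1.943139
x_4 = g(1.943139) = 1.931478
x_5 = g(1.931478) = 1.935657
x_6 = g(1.935657) = 1.934174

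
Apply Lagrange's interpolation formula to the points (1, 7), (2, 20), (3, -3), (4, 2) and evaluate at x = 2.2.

Lagrange interpolation formula:
P(x) = Σ yᵢ × Lᵢ(x)
where Lᵢ(x) = Π_{j≠i} (x - xⱼ)/(xᵢ - xⱼ)

L_0(2.2) = (2.2 - 2)/(1 - 2) × (2.2 - 3)/(1 - 3) × (2.2 - 4)/(1 - 4) = -0.048000
L_1(2.2) = (2.2 - 1)/(2 - 1) × (2.2 - 3)/(2 - 3) × (2.2 - 4)/(2 - 4) = 0.864000
L_2(2.2) = (2.2 - 1)/(3 - 1) × (2.2 - 2)/(3 - 2) × (2.2 - 4)/(3 - 4) = 0.216000
L_3(2.2) = (2.2 - 1)/(4 - 1) × (2.2 - 2)/(4 - 2) × (2.2 - 3)/(4 - 3) = -0.032000

P(2.2) = 7×L_0(2.2) + 20×L_1(2.2) + (-3)×L_2(2.2) + 2×L_3(2.2)
P(2.2) = 16.232000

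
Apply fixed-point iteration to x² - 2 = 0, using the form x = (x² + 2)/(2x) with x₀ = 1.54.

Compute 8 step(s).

Equation: x² - 2 = 0
Fixed-point form: x = (x² + 2)/(2x)
x₀ = 1.54

x_1 = g(1.540000) = 1.419351
x_2 = g(1.419351) = 1.414223
x_3 = g(1.414223) = 1.414214
x_4 = g(1.414214) = 1.414214
x_5 = g(1.414214) = 1.414214
x_6 = g(1.414214) = 1.414214
x_7 = g(1.414214) = 1.414214
x_8 = g(1.414214) = 1.414214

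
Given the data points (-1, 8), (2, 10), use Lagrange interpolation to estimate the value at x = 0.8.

Lagrange interpolation formula:
P(x) = Σ yᵢ × Lᵢ(x)
where Lᵢ(x) = Π_{j≠i} (x - xⱼ)/(xᵢ - xⱼ)

L_0(0.8) = (0.8 - 2)/(-1 - 2) = 0.400000
L_1(0.8) = (0.8 - (-1))/(2 - (-1)) = 0.600000

P(0.8) = 8×L_0(0.8) + 10×L_1(0.8)
P(0.8) = 9.200000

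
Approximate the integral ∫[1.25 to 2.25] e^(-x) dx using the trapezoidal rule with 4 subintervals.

f(x) = e^(-x)
a = 1.25, b = 2.25, n = 4
h = (b - a)/n = 0.250000

Trapezoidal rule: (h/2)[f(x₀) + 2f(x₁) + 2f(x₂) + ... + f(xₙ)]

x_0 = 1.2500, f(x_0) = 0.286505, coefficient = 1
x_1 = 1.5000, f(x_1) = 0.223130, coefficient = 2
x_2 = 1.7500, f(x_2) = 0.173774, coefficient = 2
x_3 = 2.0000, f(x_3) = 0.135335, coefficient = 2
x_4 = 2.2500, f(x_4) = 0.105399, coefficient = 1

I ≈ (0.250000/2) × 1.456383 = 0.182048
Exact value: 0.181106
Error: 0.000942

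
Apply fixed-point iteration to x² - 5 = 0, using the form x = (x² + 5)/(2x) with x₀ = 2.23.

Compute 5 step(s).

Equation: x² - 5 = 0
Fixed-point form: x = (x² + 5)/(2x)
x₀ = 2.23

x_1 = g(2.230000) = 2.236076
x_2 = g(2.236076) = 2.236068
x_3 = g(2.236068) = 2.236068
x_4 = g(2.236068) = 2.236068
x_5 = g(2.236068) = 2.236068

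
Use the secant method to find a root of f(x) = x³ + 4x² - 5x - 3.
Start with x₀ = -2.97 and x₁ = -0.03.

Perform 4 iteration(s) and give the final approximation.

f(x) = x³ + 4x² - 5x - 3
x₀ = -2.97, x₁ = -0.03

Secant formula: x_{n+1} = x_n - f(x_n)(x_n - x_{n-1})/(f(x_n) - f(x_{n-1}))

Iteration 1:
  f(-2.970000) = 20.935527
  f(-0.030000) = -2.846427
  x_2 = -0.030000 - (-2.846427)×(-0.030000 - (-2.970000))/(-2.846427 - 20.935527)
       = -0.381884
Iteration 2:
  f(-0.030000) = -2.846427
  f(-0.381884) = -0.562929
  x_3 = -0.381884 - (-0.562929)×(-0.381884 - (-0.030000))/(-0.562929 - (-2.846427))
       = -0.468631
Iteration 3:
  f(-0.381884) = -0.562929
  f(-0.468631) = 0.118696
  x_4 = -0.468631 - 0.118696×(-0.468631 - (-0.381884))/(0.118696 - (-0.562929))
       = -0.453525
Iteration 4:
  f(-0.468631) = 0.118696
  f(-0.453525) = -0.002918
  x_5 = -0.453525 - (-0.002918)×(-0.453525 - (-0.468631))/(-0.002918 - 0.118696)
       = -0.453888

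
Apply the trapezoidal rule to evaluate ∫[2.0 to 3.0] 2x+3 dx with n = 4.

f(x) = 2x+3
a = 2.0, b = 3.0, n = 4
h = (b - a)/n = 0.250000

Trapezoidal rule: (h/2)[f(x₀) + 2f(x₁) + 2f(x₂) + ... + f(xₙ)]

x_0 = 2.0000, f(x_0) = 7.000000, coefficient = 1
x_1 = 2.2500, f(x_1) = 7.500000, coefficient = 2
x_2 = 2.5000, f(x_2) = 8.000000, coefficient = 2
x_3 = 2.7500, f(x_3) = 8.500000, coefficient = 2
x_4 = 3.0000, f(x_4) = 9.000000, coefficient = 1

I ≈ (0.250000/2) × 64.000000 = 8.000000
Exact value: 8.000000
Error: 0.000000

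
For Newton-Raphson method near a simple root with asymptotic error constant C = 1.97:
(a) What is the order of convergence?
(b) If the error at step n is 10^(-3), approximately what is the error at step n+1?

(a) Newton-Raphson has quadratic (order 2) convergence near simple roots.
    This means |e_{n+1}| ≈ C|e_n|².

(b) With |e_n| = 10^(-3) and C = 1.97:
    |e_{n+1}| ≈ 1.97 × (10^(-3))² = 1.97 × 10^(-6)

(a) 2 (quadratic); (b) |e_{n+1}| ≈ 1.970e-06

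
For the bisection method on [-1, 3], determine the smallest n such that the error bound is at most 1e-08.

We need (b-a)/2^n ≤ 1e-08
(3 - (-1))/2^n ≤ 1e-08
4/2^n ≤ 1e-08
2^n ≥ 400000000
n ≥ log₂(400000000) = 28.58
n ≥ 29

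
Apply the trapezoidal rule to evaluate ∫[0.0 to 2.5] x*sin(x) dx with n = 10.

f(x) = x*sin(x)
a = 0.0, b = 2.5, n = 10
h = (b - a)/n = 0.250000

Trapezoidal rule: (h/2)[f(x₀) + 2f(x₁) + 2f(x₂) + ... + f(xₙ)]

x_0 = 0.0000, f(x_0) = 0.000000, coefficient = 1
x_1 = 0.2500, f(x_1) = 0.061851, coefficient = 2
x_2 = 0.5000, f(x_2) = 0.239713, coefficient = 2
x_3 = 0.7500, f(x_3) = 0.511229, coefficient = 2
x_4 = 1.0000, f(x_4) = 0.841471, coefficient = 2
x_5 = 1.2500, f(x_5) = 1.186231, coefficient = 2
x_6 = 1.5000, f(x_6) = 1.496242, coefficient = 2
x_7 = 1.7500, f(x_7) = 1.721975, coefficient = 2
x_8 = 2.0000, f(x_8) = 1.818595, coefficient = 2
x_9 = 2.2500, f(x_9) = 1.750665, coefficient = 2
x_10 = 2.5000, f(x_10) = 1.496180, coefficient = 1

I ≈ (0.250000/2) × 20.752124 = 2.594016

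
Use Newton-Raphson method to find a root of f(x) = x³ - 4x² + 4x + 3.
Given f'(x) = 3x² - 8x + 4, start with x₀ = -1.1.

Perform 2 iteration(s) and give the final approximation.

f(x) = x³ - 4x² + 4x + 3
f'(x) = 3x² - 8x + 4
x₀ = -1.1

Newton-Raphson formula: x_{n+1} = x_n - f(x_n)/f'(x_n)

Iteration 1:
  f(-1.100000) = -7.571000
  f'(-1.100000) = 16.430000
  x_1 = -1.100000 - (-7.571000)/16.430000 = -0.639197
Iteration 2:
  f(-0.639197) = -1.452234
  f'(-0.639197) = 10.339290
  x_2 = -0.639197 - (-1.452234)/10.339290 = -0.498739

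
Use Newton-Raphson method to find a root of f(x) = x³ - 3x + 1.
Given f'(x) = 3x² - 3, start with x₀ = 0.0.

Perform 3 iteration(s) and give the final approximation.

f(x) = x³ - 3x + 1
f'(x) = 3x² - 3
x₀ = 0.0

Newton-Raphson formula: x_{n+1} = x_n - f(x_n)/f'(x_n)

Iteration 1:
  f(0.000000) = 1.000000
  f'(0.000000) = -3.000000
  x_1 = 0.000000 - 1.000000/(-3.000000) = 0.333333
Iteration 2:
  f(0.333333) = 0.037037
  f'(0.333333) = -2.666667
  x_2 = 0.333333 - 0.037037/(-2.666667) = 0.347222
Iteration 3:
  f(0.347222) = 0.000196
  f'(0.347222) = -2.638310
  x_3 = 0.347222 - 0.000196/(-2.638310) = 0.347296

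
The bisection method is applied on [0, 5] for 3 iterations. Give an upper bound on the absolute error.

Bisection error bound: |error| ≤ (b-a)/2^n
|error| ≤ (5 - 0)/2^3 = 5/2^3
|error| ≤ 0.6250000000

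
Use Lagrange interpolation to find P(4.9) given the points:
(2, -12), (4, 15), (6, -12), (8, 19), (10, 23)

Lagrange interpolation formula:
P(x) = Σ yᵢ × Lᵢ(x)
where Lᵢ(x) = Π_{j≠i} (x - xⱼ)/(xᵢ - xⱼ)

L_0(4.9) = (4.9 - 4)/(2 - 4) × (4.9 - 6)/(2 - 6) × (4.9 - 8)/(2 - 8) × (4.9 - 10)/(2 - 10) = -0.040760
L_1(4.9) = (4.9 - 2)/(4 - 2) × (4.9 - 6)/(4 - 6) × (4.9 - 8)/(4 - 8) × (4.9 - 10)/(4 - 10) = 0.525353
L_2(4.9) = (4.9 - 2)/(6 - 2) × (4.9 - 4)/(6 - 4) × (4.9 - 8)/(6 - 8) × (4.9 - 10)/(6 - 10) = 0.644752
L_3(4.9) = (4.9 - 2)/(8 - 2) × (4.9 - 4)/(8 - 4) × (4.9 - 6)/(8 - 6) × (4.9 - 10)/(8 - 10) = -0.152522
L_4(4.9) = (4.9 - 2)/(10 - 2) × (4.9 - 4)/(10 - 4) × (4.9 - 6)/(10 - 6) × (4.9 - 8)/(10 - 8) = 0.023177

P(4.9) = (-12)×L_0(4.9) + 15×L_1(4.9) + (-12)×L_2(4.9) + 19×L_3(4.9) + 23×L_4(4.9)
P(4.9) = -1.732437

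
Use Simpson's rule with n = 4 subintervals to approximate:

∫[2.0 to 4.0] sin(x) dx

f(x) = sin(x)
a = 2.0, b = 4.0, n = 4
h = (b - a)/n = 0.500000

Simpson's rule: (h/3)[f(x₀) + 4f(x₁) + 2f(x₂) + ... + f(xₙ)]

x_0 = 2.0000, f(x_0) = 0.909297, coefficient = 1
x_1 = 2.5000, f(x_1) = 0.598472, coefficient = 4
x_2 = 3.0000, f(x_2) = 0.141120, coefficient = 2
x_3 = 3.5000, f(x_3) = -0.350783, coefficient = 4
x_4 = 4.0000, f(x_4) = -0.756802, coefficient = 1

I ≈ (0.500000/3) × 1.425491 = 0.237582
Exact value: 0.237497
Error: 0.000085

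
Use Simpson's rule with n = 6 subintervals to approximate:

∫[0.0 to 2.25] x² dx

f(x) = x²
a = 0.0, b = 2.25, n = 6
h = (b - a)/n = 0.375000

Simpson's rule: (h/3)[f(x₀) + 4f(x₁) + 2f(x₂) + ... + f(xₙ)]

x_0 = 0.0000, f(x_0) = 0.000000, coefficient = 1
x_1 = 0.3750, f(x_1) = 0.140625, coefficient = 4
x_2 = 0.7500, f(x_2) = 0.562500, coefficient = 2
x_3 = 1.1250, f(x_3) = 1.265625, coefficient = 4
x_4 = 1.5000, f(x_4) = 2.250000, coefficient = 2
x_5 = 1.8750, f(x_5) = 3.515625, coefficient = 4
x_6 = 2.2500, f(x_6) = 5.062500, coefficient = 1

I ≈ (0.375000/3) × 30.375000 = 3.796875
Exact value: 3.796875
Error: 0.000000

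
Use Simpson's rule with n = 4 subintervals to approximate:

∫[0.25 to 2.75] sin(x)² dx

f(x) = sin(x)²
a = 0.25, b = 2.75, n = 4
h = (b - a)/n = 0.625000

Simpson's rule: (h/3)[f(x₀) + 4f(x₁) + 2f(x₂) + ... + f(xₙ)]

x_0 = 0.2500, f(x_0) = 0.061209, coefficient = 1
x_1 = 0.8750, f(x_1) = 0.589123, coefficient = 4
x_2 = 1.5000, f(x_2) = 0.994996, coefficient = 2
x_3 = 2.1250, f(x_3) = 0.723044, coefficient = 4
x_4 = 2.7500, f(x_4) = 0.145665, coefficient = 1

I ≈ (0.625000/3) × 7.445533 = 1.551153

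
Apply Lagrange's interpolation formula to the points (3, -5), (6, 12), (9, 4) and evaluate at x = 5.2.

Lagrange interpolation formula:
P(x) = Σ yᵢ × Lᵢ(x)
where Lᵢ(x) = Π_{j≠i} (x - xⱼ)/(xᵢ - xⱼ)

L_0(5.2) = (5.2 - 6)/(3 - 6) × (5.2 - 9)/(3 - 9) = 0.168889
L_1(5.2) = (5.2 - 3)/(6 - 3) × (5.2 - 9)/(6 - 9) = 0.928889
L_2(5.2) = (5.2 - 3)/(9 - 3) × (5.2 - 6)/(9 - 6) = -0.097778

P(5.2) = (-5)×L_0(5.2) + 12×L_1(5.2) + 4×L_2(5.2)
P(5.2) = 9.911111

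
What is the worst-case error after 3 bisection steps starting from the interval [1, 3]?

Bisection error bound: |error| ≤ (b-a)/2^n
|error| ≤ (3 - 1)/2^3 = 2/2^3
|error| ≤ 0.2500000000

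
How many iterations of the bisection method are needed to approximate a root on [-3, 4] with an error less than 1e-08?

We need (b-a)/2^n ≤ 1e-08
(4 - (-3))/2^n ≤ 1e-08
7/2^n ≤ 1e-08
2^n ≥ 700000000
n ≥ log₂(700000000) = 29.38
n ≥ 30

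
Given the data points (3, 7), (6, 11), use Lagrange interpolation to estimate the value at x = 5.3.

Lagrange interpolation formula:
P(x) = Σ yᵢ × Lᵢ(x)
where Lᵢ(x) = Π_{j≠i} (x - xⱼ)/(xᵢ - xⱼ)

L_0(5.3) = (5.3 - 6)/(3 - 6) = 0.233333
L_1(5.3) = (5.3 - 3)/(6 - 3) = 0.766667

P(5.3) = 7×L_0(5.3) + 11×L_1(5.3)
P(5.3) = 10.066667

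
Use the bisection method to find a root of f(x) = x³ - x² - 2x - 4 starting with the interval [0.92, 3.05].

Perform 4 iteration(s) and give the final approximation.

f(x) = x³ - x² - 2x - 4
Initial interval: [0.92, 3.05]

Iteration 1:
  c_1 = (0.920000 + 3.050000)/2 = 1.985000
  f(c_1) = f(1.985000) = -4.088878
  f(a) × f(c) ≥ 0, new interval: [1.985000, 3.050000]
Iteration 2:
  c_2 = (1.985000 + 3.050000)/2 = 2.517500
  f(c_2) = f(2.517500) = 0.582621
  f(a) × f(c) < 0, new interval: [1.985000, 2.517500]
Iteration 3:
  c_3 = (1.985000 + 2.517500)/2 = 2.251250
  f(c_3) = f(2.251250) = -2.161007
  f(a) × f(c) ≥ 0, new interval: [2.251250, 2.517500]
Iteration 4:
  c_4 = (2.251250 + 2.517500)/2 = 2.384375
  f(c_4) = f(2.384375) = -0.898240
  f(a) × f(c) ≥ 0, new interval: [2.384375, 2.517500]

After 4 iteration(s), the approximation is c_4 = 2.384375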